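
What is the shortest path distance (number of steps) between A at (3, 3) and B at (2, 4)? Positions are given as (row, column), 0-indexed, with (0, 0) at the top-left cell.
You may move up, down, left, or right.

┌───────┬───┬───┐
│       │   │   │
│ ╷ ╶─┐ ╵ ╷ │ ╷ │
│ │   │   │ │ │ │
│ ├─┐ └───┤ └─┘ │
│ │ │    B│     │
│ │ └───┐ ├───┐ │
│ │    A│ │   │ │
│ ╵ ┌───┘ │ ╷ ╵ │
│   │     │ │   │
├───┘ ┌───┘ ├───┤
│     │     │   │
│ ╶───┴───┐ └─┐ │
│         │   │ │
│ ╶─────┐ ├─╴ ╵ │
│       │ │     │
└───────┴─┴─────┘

Finding path from (3, 3) to (2, 4):
Path: (3,3) → (3,2) → (3,1) → (4,1) → (4,0) → (3,0) → (2,0) → (1,0) → (0,0) → (0,1) → (1,1) → (1,2) → (2,2) → (2,3) → (2,4)
Distance: 14 steps

Solution:

┌───────┬───┬───┐
│↱ ↓    │   │   │
│ ╷ ╶─┐ ╵ ╷ │ ╷ │
│↑│↳ ↓│   │ │ │ │
│ ├─┐ └───┤ └─┘ │
│↑│ │↳ → B│     │
│ │ └───┐ ├───┐ │
│↑│↓ ← A│ │   │ │
│ ╵ ┌───┘ │ ╷ ╵ │
│↑ ↲│     │ │   │
├───┘ ┌───┘ ├───┤
│     │     │   │
│ ╶───┴───┐ └─┐ │
│         │   │ │
│ ╶─────┐ ├─╴ ╵ │
│       │ │     │
└───────┴─┴─────┘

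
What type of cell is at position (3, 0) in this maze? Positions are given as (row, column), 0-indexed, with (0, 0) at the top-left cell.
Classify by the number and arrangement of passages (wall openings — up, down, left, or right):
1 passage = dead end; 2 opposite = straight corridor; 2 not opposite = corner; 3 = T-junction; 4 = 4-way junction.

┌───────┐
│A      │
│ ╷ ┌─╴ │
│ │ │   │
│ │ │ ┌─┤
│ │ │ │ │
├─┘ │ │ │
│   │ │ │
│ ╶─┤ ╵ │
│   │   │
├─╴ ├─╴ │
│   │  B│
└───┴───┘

Checking cell at (3, 0):
Number of passages: 2
Cell type: corner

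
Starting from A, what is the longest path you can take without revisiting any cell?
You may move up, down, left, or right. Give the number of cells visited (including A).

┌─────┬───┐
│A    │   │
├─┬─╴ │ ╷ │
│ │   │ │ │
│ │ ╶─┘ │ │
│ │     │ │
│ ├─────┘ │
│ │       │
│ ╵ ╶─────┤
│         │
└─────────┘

Finding longest simple path using DFS:
Start: (0, 0)
Longest path visits 22 cells
Path: A → right → right → down → left → down → right → right → up → up → right → down → down → down → left → left → left → down → left → up → up → up

Solution:

┌─────┬───┐
│A → ↓│↱ ↓│
├─┬─╴ │ ╷ │
│B│↓ ↲│↑│↓│
│ │ ╶─┘ │ │
│↑│↳ → ↑│↓│
│ ├─────┘ │
│↑│↓ ← ← ↲│
│ ╵ ╶─────┤
│↑ ↲      │
└─────────┘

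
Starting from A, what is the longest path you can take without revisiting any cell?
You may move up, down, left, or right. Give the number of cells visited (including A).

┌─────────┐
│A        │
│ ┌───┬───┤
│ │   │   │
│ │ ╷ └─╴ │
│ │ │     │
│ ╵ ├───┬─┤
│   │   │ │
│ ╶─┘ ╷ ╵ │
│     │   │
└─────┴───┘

Finding longest simple path using DFS:
Start: (0, 0)
Longest path visits 13 cells
Path: A → down → down → down → right → up → up → right → down → right → right → up → left

Solution:

┌─────────┐
│A        │
│ ┌───┬───┤
│↓│↱ ↓│B ↰│
│ │ ╷ └─╴ │
│↓│↑│↳ → ↑│
│ ╵ ├───┬─┤
│↳ ↑│   │ │
│ ╶─┘ ╷ ╵ │
│     │   │
└─────┴───┘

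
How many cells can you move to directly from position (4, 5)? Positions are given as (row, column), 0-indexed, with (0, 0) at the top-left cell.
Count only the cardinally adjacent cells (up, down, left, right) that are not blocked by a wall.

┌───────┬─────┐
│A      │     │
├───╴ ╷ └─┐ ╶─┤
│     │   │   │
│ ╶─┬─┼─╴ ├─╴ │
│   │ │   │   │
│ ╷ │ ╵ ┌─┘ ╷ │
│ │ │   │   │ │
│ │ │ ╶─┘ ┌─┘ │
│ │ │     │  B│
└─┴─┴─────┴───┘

Checking passable neighbors of (4, 5):
Neighbors: (4, 6)
Count: 1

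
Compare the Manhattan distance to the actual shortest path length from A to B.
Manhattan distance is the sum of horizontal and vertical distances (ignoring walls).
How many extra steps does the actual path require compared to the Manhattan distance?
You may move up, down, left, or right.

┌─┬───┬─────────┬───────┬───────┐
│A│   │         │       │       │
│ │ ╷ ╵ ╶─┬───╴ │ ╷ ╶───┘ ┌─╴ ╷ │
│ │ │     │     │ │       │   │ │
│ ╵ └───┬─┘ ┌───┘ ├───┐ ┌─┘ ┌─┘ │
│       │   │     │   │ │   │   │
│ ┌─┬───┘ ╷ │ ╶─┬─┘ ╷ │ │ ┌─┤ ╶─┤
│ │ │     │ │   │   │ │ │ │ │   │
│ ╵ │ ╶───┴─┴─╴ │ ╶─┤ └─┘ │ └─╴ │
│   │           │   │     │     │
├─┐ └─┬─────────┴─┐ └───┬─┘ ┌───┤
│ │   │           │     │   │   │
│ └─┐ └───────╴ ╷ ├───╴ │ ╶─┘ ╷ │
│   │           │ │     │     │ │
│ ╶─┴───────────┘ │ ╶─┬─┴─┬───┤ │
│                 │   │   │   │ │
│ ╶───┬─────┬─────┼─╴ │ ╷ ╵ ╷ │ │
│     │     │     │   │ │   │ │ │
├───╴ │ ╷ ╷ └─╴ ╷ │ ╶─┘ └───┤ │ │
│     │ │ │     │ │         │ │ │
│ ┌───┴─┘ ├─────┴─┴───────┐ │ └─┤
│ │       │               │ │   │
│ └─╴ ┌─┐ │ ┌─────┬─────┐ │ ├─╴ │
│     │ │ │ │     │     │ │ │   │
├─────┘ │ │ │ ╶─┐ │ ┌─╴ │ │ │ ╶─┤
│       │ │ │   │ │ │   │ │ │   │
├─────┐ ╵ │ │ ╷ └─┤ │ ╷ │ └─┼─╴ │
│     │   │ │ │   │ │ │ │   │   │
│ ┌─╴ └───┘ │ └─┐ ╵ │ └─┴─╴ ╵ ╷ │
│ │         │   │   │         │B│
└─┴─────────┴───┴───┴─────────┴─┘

Manhattan distance: |14 - 0| + |15 - 0| = 29
Actual path length: 87
Extra steps: 87 - 29 = 58

Solution:

┌─┬───┬─────────┬───────┬───────┐
│A│↱ ↓│↱ → → → ↓│↱ ↓    │↱ → ↓  │
│ │ ╷ ╵ ╶─┬───╴ │ ╷ ╶───┘ ┌─╴ ╷ │
│↓│↑│↳ ↑  │↓ ← ↲│↑│↳ → → ↑│↓ ↲│ │
│ ╵ └───┬─┘ ┌───┘ ├───┐ ┌─┘ ┌─┘ │
│↳ ↑    │↓ ↲│↱ → ↑│↓ ↰│ │↓ ↲│   │
│ ┌─┬───┘ ╷ │ ╶─┬─┘ ╷ │ │ ┌─┤ ╶─┤
│ │ │↓ ← ↲│ │↑ ↰│↓ ↲│↑│ │↓│ │   │
│ ╵ │ ╶───┴─┴─╴ │ ╶─┤ └─┘ │ └─╴ │
│   │↳ → → → → ↑│↳ ↓│↑ ← ↲│     │
├─┐ └─┬─────────┴─┐ └───┬─┘ ┌───┤
│ │   │           │↳ → ↓│   │   │
│ └─┐ └───────╴ ╷ ├───╴ │ ╶─┘ ╷ │
│   │           │ │↓ ← ↲│     │ │
│ ╶─┴───────────┘ │ ╶─┬─┴─┬───┤ │
│                 │↳ ↓│↱ ↓│↱ ↓│ │
│ ╶───┬─────┬─────┼─╴ │ ╷ ╵ ╷ │ │
│     │     │     │↓ ↲│↑│↳ ↑│↓│ │
├───╴ │ ╷ ╷ └─╴ ╷ │ ╶─┘ └───┤ │ │
│     │ │ │     │ │↳ → ↑    │↓│ │
│ ┌───┴─┘ ├─────┴─┴───────┐ │ └─┤
│ │       │               │ │↳ ↓│
│ └─╴ ┌─┐ │ ┌─────┬─────┐ │ ├─╴ │
│     │ │ │ │     │     │ │ │↓ ↲│
├─────┘ │ │ │ ╶─┐ │ ┌─╴ │ │ │ ╶─┤
│       │ │ │   │ │ │   │ │ │↳ ↓│
├─────┐ ╵ │ │ ╷ └─┤ │ ╷ │ └─┼─╴ │
│     │   │ │ │   │ │ │ │   │  ↓│
│ ┌─╴ └───┘ │ └─┐ ╵ │ └─┴─╴ ╵ ╷ │
│ │         │   │   │         │B│
└─┴─────────┴───┴───┴─────────┴─┘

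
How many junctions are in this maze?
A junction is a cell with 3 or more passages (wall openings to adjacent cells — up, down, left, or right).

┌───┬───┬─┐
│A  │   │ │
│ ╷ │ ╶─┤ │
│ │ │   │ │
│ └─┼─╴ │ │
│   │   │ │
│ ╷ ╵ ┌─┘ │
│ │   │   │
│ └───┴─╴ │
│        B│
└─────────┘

Checking each cell for number of passages:

Junctions found (3+ passages):
  (2, 0): 3 passages
  (3, 4): 3 passages
Total junctions: 2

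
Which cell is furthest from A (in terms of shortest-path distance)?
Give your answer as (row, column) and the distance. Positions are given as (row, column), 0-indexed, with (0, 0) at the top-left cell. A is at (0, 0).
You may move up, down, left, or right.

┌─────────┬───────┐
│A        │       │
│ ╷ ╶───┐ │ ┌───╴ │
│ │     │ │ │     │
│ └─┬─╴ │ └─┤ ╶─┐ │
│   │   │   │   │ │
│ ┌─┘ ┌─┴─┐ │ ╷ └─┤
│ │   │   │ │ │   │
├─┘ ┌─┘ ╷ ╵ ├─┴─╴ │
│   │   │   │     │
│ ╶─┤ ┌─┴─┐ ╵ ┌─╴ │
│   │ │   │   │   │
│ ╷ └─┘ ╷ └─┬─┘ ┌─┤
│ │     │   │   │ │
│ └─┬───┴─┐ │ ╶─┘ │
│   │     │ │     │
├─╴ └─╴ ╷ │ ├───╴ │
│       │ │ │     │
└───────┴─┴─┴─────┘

Computing BFS distances from A to all cells:
Furthest cell: (1, 5)
Distance: 26 steps

Path from A to the furthest cell:

┌─────────┬───────┐
│A → → → ↓│↓ ← ← ↰│
│ ╷ ╶───┐ │ ┌───╴ │
│ │     │↓│B│↱ → ↑│
│ └─┬─╴ │ └─┤ ╶─┐ │
│   │   │↳ ↓│↑ ↰│ │
│ ┌─┘ ┌─┴─┐ │ ╷ └─┤
│ │   │   │↓│ │↑ ↰│
├─┘ ┌─┘ ╷ ╵ ├─┴─╴ │
│   │   │  ↓│↱ → ↑│
│ ╶─┤ ┌─┴─┐ ╵ ┌─╴ │
│   │ │   │↳ ↑│   │
│ ╷ └─┘ ╷ └─┬─┘ ┌─┤
│ │     │   │   │ │
│ └─┬───┴─┐ │ ╶─┘ │
│   │     │ │     │
├─╴ └─╴ ╷ │ ├───╴ │
│       │ │ │     │
└───────┴─┴─┴─────┘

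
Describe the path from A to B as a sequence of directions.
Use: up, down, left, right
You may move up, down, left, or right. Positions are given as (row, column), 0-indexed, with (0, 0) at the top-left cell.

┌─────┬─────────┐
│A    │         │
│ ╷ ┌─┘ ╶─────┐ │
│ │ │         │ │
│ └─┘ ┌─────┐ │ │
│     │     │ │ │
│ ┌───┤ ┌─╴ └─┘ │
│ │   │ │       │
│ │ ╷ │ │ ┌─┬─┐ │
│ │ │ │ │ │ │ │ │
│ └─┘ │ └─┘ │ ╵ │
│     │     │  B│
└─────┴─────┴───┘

Finding the path and converting it to directions:
Path through cells: (0,0) → (1,0) → (2,0) → (2,1) → (2,2) → (1,2) → (1,3) → (0,3) → (0,4) → (0,5) → (0,6) → (0,7) → (1,7) → (2,7) → (3,7) → (4,7) → (5,7)
Directions: down, down, right, right, up, right, up, right, right, right, right, down, down, down, down, down

Solution:

┌─────┬─────────┐
│A    │↱ → → → ↓│
│ ╷ ┌─┘ ╶─────┐ │
│↓│ │↱ ↑      │↓│
│ └─┘ ┌─────┐ │ │
│↳ → ↑│     │ │↓│
│ ┌───┤ ┌─╴ └─┘ │
│ │   │ │      ↓│
│ │ ╷ │ │ ┌─┬─┐ │
│ │ │ │ │ │ │ │↓│
│ └─┘ │ └─┘ │ ╵ │
│     │     │  B│
└─────┴─────┴───┘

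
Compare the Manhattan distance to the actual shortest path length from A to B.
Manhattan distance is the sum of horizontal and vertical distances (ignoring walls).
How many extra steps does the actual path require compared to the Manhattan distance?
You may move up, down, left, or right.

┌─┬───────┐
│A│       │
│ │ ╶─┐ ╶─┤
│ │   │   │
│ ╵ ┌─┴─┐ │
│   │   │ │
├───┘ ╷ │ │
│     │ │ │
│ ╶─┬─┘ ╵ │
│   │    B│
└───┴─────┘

Manhattan distance: |4 - 0| + |4 - 0| = 8
Actual path length: 12
Extra steps: 12 - 8 = 4

Solution:

┌─┬───────┐
│A│↱ → ↓  │
│ │ ╶─┐ ╶─┤
│↓│↑  │↳ ↓│
│ ╵ ┌─┴─┐ │
│↳ ↑│   │↓│
├───┘ ╷ │ │
│     │ │↓│
│ ╶─┬─┘ ╵ │
│   │    B│
└───┴─────┘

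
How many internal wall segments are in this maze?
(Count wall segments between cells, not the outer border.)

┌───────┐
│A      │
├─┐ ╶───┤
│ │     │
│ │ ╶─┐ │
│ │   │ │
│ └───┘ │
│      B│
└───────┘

Counting internal wall segments:
Total internal walls: 9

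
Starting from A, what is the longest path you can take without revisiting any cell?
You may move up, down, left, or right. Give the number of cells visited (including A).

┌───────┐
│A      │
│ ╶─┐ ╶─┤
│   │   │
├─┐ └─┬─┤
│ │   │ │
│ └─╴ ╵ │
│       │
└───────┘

Finding longest simple path using DFS:
Start: (0, 0)
Longest path visits 9 cells
Path: A → down → right → down → right → down → left → left → up

Solution:

┌───────┐
│A      │
│ ╶─┐ ╶─┤
│↳ ↓│   │
├─┐ └─┬─┤
│B│↳ ↓│ │
│ └─╴ ╵ │
│↑ ← ↲  │
└───────┘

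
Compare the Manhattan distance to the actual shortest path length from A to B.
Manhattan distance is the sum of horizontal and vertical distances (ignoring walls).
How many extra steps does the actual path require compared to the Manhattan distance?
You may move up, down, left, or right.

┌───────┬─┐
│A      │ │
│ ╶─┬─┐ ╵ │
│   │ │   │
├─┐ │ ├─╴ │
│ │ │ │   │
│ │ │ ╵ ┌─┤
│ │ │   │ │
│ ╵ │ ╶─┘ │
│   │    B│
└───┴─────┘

Manhattan distance: |4 - 0| + |4 - 0| = 8
Actual path length: 12
Extra steps: 12 - 8 = 4

Solution:

┌───────┬─┐
│A → → ↓│ │
│ ╶─┬─┐ ╵ │
│   │ │↳ ↓│
├─┐ │ ├─╴ │
│ │ │ │↓ ↲│
│ │ │ ╵ ┌─┤
│ │ │↓ ↲│ │
│ ╵ │ ╶─┘ │
│   │↳ → B│
└───┴─────┘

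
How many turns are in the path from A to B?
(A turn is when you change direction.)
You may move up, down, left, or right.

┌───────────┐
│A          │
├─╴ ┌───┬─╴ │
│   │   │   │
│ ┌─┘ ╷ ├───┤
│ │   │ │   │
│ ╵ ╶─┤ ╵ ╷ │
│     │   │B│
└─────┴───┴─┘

Directions: right, down, left, down, down, right, up, right, up, right, down, down, right, up, right, down
Number of turns: 13

Solution:

┌───────────┐
│A ↓        │
├─╴ ┌───┬─╴ │
│↓ ↲│↱ ↓│   │
│ ┌─┘ ╷ ├───┤
│↓│↱ ↑│↓│↱ ↓│
│ ╵ ╶─┤ ╵ ╷ │
│↳ ↑  │↳ ↑│B│
└─────┴───┴─┘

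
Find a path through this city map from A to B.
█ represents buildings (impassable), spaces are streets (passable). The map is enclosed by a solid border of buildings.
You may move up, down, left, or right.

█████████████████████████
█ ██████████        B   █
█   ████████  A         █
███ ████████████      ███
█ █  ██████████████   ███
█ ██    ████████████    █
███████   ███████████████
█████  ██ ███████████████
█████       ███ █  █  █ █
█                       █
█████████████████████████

Finding the shortest path from A to B:
Movement: cardinal only
Path length: 7 steps
Directions: up → right → right → right → right → right → right

Solution:

█████████████████████████
█ ██████████  ↱→→→→→B   █
█   ████████  A         █
███ ████████████      ███
█ █  ██████████████   ███
█ ██    ████████████    █
███████   ███████████████
█████  ██ ███████████████
█████       ███ █  █  █ █
█                       █
█████████████████████████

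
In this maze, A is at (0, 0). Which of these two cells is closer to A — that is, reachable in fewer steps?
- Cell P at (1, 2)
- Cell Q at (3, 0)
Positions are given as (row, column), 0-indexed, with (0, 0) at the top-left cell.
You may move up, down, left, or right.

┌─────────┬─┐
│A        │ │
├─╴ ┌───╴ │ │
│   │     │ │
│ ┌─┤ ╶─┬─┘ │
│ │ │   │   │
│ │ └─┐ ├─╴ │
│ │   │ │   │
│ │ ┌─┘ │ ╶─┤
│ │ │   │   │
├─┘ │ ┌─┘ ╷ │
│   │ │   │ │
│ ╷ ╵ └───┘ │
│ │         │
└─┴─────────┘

Shortest path A → P at (1, 2): 7 steps
Shortest path A → Q at (3, 0): 5 steps

Q is closer (5 steps vs 7 steps).

Path to P:

┌─────────┬─┐
│A → → → ↓│ │
├─╴ ┌───╴ │ │
│   │P ← ↲│ │
│ ┌─┤ ╶─┬─┘ │
│ │ │   │   │
│ │ └─┐ ├─╴ │
│ │   │ │   │
│ │ ┌─┘ │ ╶─┤
│ │ │   │   │
├─┘ │ ┌─┘ ╷ │
│   │ │   │ │
│ ╷ ╵ └───┘ │
│ │         │
└─┴─────────┘

Path to Q:

┌─────────┬─┐
│A ↓      │ │
├─╴ ┌───╴ │ │
│↓ ↲│     │ │
│ ┌─┤ ╶─┬─┘ │
│↓│ │   │   │
│ │ └─┐ ├─╴ │
│Q│   │ │   │
│ │ ┌─┘ │ ╶─┤
│ │ │   │   │
├─┘ │ ┌─┘ ╷ │
│   │ │   │ │
│ ╷ ╵ └───┘ │
│ │         │
└─┴─────────┘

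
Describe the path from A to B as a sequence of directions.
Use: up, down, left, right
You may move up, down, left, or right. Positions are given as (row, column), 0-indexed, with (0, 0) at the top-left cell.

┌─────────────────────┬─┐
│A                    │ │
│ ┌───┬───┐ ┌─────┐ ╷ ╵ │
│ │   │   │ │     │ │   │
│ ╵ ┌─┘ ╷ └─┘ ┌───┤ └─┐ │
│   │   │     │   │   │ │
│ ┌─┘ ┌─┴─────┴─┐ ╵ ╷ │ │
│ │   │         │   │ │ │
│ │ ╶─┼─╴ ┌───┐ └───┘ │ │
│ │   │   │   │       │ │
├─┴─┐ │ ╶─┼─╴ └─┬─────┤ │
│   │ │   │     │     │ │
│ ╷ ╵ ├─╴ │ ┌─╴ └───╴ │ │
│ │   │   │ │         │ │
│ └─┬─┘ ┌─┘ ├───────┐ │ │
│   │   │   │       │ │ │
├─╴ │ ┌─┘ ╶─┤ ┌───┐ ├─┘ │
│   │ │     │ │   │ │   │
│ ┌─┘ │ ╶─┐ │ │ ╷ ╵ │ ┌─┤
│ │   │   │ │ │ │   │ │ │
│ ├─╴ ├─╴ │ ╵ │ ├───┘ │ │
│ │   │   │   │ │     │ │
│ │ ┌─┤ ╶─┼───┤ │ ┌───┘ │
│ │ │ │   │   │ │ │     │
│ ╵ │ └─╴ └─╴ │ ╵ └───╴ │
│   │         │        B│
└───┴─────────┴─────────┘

Finding the path and converting it to directions:
Path through cells: (0,0) → (0,1) → (0,2) → (0,3) → (0,4) → (0,5) → (0,6) → (0,7) → (0,8) → (0,9) → (0,10) → (1,10) → (1,11) → (2,11) → (3,11) → (4,11) → (5,11) → (6,11) → (7,11) → (8,11) → (8,10) → (9,10) → (10,10) → (10,9) → (10,8) → (11,8) → (12,8) → (12,9) → (12,10) → (12,11)
Directions: right, right, right, right, right, right, right, right, right, right, down, right, down, down, down, down, down, down, down, left, down, down, left, left, down, down, right, right, right

Solution:

┌─────────────────────┬─┐
│A → → → → → → → → → ↓│ │
│ ┌───┬───┐ ┌─────┐ ╷ ╵ │
│ │   │   │ │     │ │↳ ↓│
│ ╵ ┌─┘ ╷ └─┘ ┌───┤ └─┐ │
│   │   │     │   │   │↓│
│ ┌─┘ ┌─┴─────┴─┐ ╵ ╷ │ │
│ │   │         │   │ │↓│
│ │ ╶─┼─╴ ┌───┐ └───┘ │ │
│ │   │   │   │       │↓│
├─┴─┐ │ ╶─┼─╴ └─┬─────┤ │
│   │ │   │     │     │↓│
│ ╷ ╵ ├─╴ │ ┌─╴ └───╴ │ │
│ │   │   │ │         │↓│
│ └─┬─┘ ┌─┘ ├───────┐ │ │
│   │   │   │       │ │↓│
├─╴ │ ┌─┘ ╶─┤ ┌───┐ ├─┘ │
│   │ │     │ │   │ │↓ ↲│
│ ┌─┘ │ ╶─┐ │ │ ╷ ╵ │ ┌─┤
│ │   │   │ │ │ │   │↓│ │
│ ├─╴ ├─╴ │ ╵ │ ├───┘ │ │
│ │   │   │   │ │↓ ← ↲│ │
│ │ ┌─┤ ╶─┼───┤ │ ┌───┘ │
│ │ │ │   │   │ │↓│     │
│ ╵ │ └─╴ └─╴ │ ╵ └───╴ │
│   │         │  ↳ → → B│
└───┴─────────┴─────────┘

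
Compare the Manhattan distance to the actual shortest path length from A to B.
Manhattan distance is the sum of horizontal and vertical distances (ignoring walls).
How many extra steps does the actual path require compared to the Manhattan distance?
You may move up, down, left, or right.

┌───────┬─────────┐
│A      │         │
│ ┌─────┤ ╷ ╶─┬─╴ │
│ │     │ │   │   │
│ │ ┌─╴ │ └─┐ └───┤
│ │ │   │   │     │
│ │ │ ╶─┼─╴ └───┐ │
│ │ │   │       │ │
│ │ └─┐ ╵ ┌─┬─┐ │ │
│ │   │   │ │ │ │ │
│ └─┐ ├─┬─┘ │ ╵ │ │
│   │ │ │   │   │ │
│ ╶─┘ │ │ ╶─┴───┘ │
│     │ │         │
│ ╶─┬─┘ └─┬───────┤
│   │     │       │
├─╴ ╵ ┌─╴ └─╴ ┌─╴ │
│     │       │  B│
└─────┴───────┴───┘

Manhattan distance: |8 - 0| + |8 - 0| = 16
Actual path length: 20
Extra steps: 20 - 16 = 4

Solution:

┌───────┬─────────┐
│A      │         │
│ ┌─────┤ ╷ ╶─┬─╴ │
│↓│     │ │   │   │
│ │ ┌─╴ │ └─┐ └───┤
│↓│ │   │   │     │
│ │ │ ╶─┼─╴ └───┐ │
│↓│ │   │       │ │
│ │ └─┐ ╵ ┌─┬─┐ │ │
│↓│   │   │ │ │ │ │
│ └─┐ ├─┬─┘ │ ╵ │ │
│↓  │ │ │   │   │ │
│ ╶─┘ │ │ ╶─┴───┘ │
│↓    │ │         │
│ ╶─┬─┘ └─┬───────┤
│↳ ↓│↱ → ↓│  ↱ → ↓│
├─╴ ╵ ┌─╴ └─╴ ┌─╴ │
│  ↳ ↑│  ↳ → ↑│  B│
└─────┴───────┴───┘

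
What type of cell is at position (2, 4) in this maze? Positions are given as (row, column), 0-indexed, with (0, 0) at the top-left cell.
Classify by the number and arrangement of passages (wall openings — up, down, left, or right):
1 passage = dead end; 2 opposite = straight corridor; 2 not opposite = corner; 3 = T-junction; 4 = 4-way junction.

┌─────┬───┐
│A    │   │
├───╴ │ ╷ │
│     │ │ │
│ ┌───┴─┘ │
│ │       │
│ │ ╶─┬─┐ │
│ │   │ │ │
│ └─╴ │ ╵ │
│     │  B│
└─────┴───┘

Checking cell at (2, 4):
Number of passages: 3
Cell type: T-junction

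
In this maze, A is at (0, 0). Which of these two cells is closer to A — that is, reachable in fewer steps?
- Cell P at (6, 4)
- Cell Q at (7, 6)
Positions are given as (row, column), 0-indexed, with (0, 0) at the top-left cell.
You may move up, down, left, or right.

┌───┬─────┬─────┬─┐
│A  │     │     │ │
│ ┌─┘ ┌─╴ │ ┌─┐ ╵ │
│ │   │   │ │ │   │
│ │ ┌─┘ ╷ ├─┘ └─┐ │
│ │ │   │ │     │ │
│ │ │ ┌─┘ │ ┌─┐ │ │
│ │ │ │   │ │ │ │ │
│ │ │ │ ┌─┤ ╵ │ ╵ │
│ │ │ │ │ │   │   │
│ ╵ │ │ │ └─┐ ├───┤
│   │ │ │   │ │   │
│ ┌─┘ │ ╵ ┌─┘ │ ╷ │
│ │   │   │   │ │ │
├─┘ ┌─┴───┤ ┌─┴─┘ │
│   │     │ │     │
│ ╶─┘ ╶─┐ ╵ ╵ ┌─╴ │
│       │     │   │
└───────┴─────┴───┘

Shortest path A → P at (6, 4): 22 steps
Shortest path A → Q at (7, 6): 35 steps

P is closer (22 steps vs 35 steps).

Path to P:

┌───┬─────┬─────┬─┐
│A  │↱ → ↓│     │ │
│ ┌─┘ ┌─╴ │ ┌─┐ ╵ │
│↓│↱ ↑│  ↓│ │ │   │
│ │ ┌─┘ ╷ ├─┘ └─┐ │
│↓│↑│   │↓│     │ │
│ │ │ ┌─┘ │ ┌─┐ │ │
│↓│↑│ │↓ ↲│ │ │ │ │
│ │ │ │ ┌─┤ ╵ │ ╵ │
│↓│↑│ │↓│ │   │   │
│ ╵ │ │ │ └─┐ ├───┤
│↳ ↑│ │↓│   │ │   │
│ ┌─┘ │ ╵ ┌─┘ │ ╷ │
│ │   │↳ P│   │ │ │
├─┘ ┌─┴───┤ ┌─┴─┘ │
│   │     │ │     │
│ ╶─┘ ╶─┐ ╵ ╵ ┌─╴ │
│       │     │   │
└───────┴─────┴───┘

Path to Q:

┌───┬─────┬─────┬─┐
│A  │↱ → ↓│     │ │
│ ┌─┘ ┌─╴ │ ┌─┐ ╵ │
│↓│↱ ↑│↓ ↲│ │ │   │
│ │ ┌─┘ ╷ ├─┘ └─┐ │
│↓│↑│↓ ↲│ │     │ │
│ │ │ ┌─┘ │ ┌─┐ │ │
│↓│↑│↓│   │ │ │ │ │
│ │ │ │ ┌─┤ ╵ │ ╵ │
│↓│↑│↓│ │ │   │   │
│ ╵ │ │ │ └─┐ ├───┤
│↳ ↑│↓│ │   │ │   │
│ ┌─┘ │ ╵ ┌─┘ │ ╷ │
│ │↓ ↲│   │   │ │ │
├─┘ ┌─┴───┤ ┌─┴─┘ │
│↓ ↲│↱ → ↓│ │Q    │
│ ╶─┘ ╶─┐ ╵ ╵ ┌─╴ │
│↳ → ↑  │↳ → ↑│   │
└───────┴─────┴───┘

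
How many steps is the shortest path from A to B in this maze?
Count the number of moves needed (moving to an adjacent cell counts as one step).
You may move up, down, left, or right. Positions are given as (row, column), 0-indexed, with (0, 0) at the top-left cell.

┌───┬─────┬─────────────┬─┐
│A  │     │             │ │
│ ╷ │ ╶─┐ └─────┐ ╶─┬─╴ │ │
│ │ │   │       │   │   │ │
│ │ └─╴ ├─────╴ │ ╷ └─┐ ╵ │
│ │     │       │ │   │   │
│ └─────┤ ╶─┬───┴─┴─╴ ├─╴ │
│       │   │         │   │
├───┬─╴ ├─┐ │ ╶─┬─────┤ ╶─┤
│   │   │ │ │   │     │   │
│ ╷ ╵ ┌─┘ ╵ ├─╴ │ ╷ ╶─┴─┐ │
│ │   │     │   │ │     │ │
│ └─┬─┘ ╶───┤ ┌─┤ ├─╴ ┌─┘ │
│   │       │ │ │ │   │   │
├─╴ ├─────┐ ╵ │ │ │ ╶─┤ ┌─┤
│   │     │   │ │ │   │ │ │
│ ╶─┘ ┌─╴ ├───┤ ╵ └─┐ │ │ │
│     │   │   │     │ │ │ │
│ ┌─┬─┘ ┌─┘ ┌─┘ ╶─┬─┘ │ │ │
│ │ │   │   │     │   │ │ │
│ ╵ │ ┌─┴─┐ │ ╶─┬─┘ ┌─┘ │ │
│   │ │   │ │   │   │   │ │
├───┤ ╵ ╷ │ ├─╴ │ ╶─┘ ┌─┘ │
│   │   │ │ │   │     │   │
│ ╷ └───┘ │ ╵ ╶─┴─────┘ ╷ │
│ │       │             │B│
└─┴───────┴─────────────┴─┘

Using BFS to find shortest path:
Start: (0, 0), End: (12, 12)
Path found:
(0,0) → (0,1) → (1,1) → (2,1) → (2,2) → (2,3) → (1,3) → (1,2) → (0,2) → (0,3) → (0,4) → (1,4) → (1,5) → (1,6) → (1,7) → (2,7) → (2,6) → (2,5) → (2,4) → (3,4) → (3,5) → (4,5) → (5,5) → (5,4) → (5,3) → (6,3) → (6,4) → (6,5) → (7,5) → (7,6) → (6,6) → (5,6) → (5,7) → (4,7) → (4,6) → (3,6) → (3,7) → (3,8) → (3,9) → (3,10) → (2,10) → (2,9) → (1,9) → (1,8) → (0,8) → (0,9) → (0,10) → (0,11) → (1,11) → (2,11) → (2,12) → (3,12) → (3,11) → (4,11) → (4,12) → (5,12) → (6,12) → (6,11) → (7,11) → (8,11) → (9,11) → (10,11) → (10,10) → (11,10) → (11,9) → (11,8) → (10,8) → (10,9) → (9,9) → (9,10) → (8,10) → (7,10) → (7,9) → (6,9) → (6,10) → (5,10) → (5,9) → (4,9) → (4,8) → (5,8) → (6,8) → (7,8) → (8,8) → (8,7) → (9,7) → (9,6) → (10,6) → (10,7) → (11,7) → (11,6) → (12,6) → (12,7) → (12,8) → (12,9) → (12,10) → (12,11) → (11,11) → (11,12) → (12,12)
Number of steps: 98

Solution:

┌───┬─────┬─────────────┬─┐
│A ↓│↱ → ↓│      ↱ → → ↓│ │
│ ╷ │ ╶─┐ └─────┐ ╶─┬─╴ │ │
│ │↓│↑ ↰│↳ → → ↓│↑ ↰│  ↓│ │
│ │ └─╴ ├─────╴ │ ╷ └─┐ ╵ │
│ │↳ → ↑│↓ ← ← ↲│ │↑ ↰│↳ ↓│
│ └─────┤ ╶─┬───┴─┴─╴ ├─╴ │
│       │↳ ↓│↱ → → → ↑│↓ ↲│
├───┬─╴ ├─┐ │ ╶─┬─────┤ ╶─┤
│   │   │ │↓│↑ ↰│↓ ↰  │↳ ↓│
│ ╷ ╵ ┌─┘ ╵ ├─╴ │ ╷ ╶─┴─┐ │
│ │   │↓ ← ↲│↱ ↑│↓│↑ ↰  │↓│
│ └─┬─┘ ╶───┤ ┌─┤ ├─╴ ┌─┘ │
│   │  ↳ → ↓│↑│ │↓│↱ ↑│↓ ↲│
├─╴ ├─────┐ ╵ │ │ │ ╶─┤ ┌─┤
│   │     │↳ ↑│ │↓│↑ ↰│↓│ │
│ ╶─┘ ┌─╴ ├───┤ ╵ └─┐ │ │ │
│     │   │   │↓ ↲  │↑│↓│ │
│ ┌─┬─┘ ┌─┘ ┌─┘ ╶─┬─┘ │ │ │
│ │ │   │   │↓ ↲  │↱ ↑│↓│ │
│ ╵ │ ┌─┴─┐ │ ╶─┬─┘ ┌─┘ │ │
│   │ │   │ │↳ ↓│↱ ↑│↓ ↲│ │
├───┤ ╵ ╷ │ ├─╴ │ ╶─┘ ┌─┘ │
│   │   │ │ │↓ ↲│↑ ← ↲│↱ ↓│
│ ╷ └───┘ │ ╵ ╶─┴─────┘ ╷ │
│ │       │  ↳ → → → → ↑│B│
└─┴───────┴─────────────┴─┘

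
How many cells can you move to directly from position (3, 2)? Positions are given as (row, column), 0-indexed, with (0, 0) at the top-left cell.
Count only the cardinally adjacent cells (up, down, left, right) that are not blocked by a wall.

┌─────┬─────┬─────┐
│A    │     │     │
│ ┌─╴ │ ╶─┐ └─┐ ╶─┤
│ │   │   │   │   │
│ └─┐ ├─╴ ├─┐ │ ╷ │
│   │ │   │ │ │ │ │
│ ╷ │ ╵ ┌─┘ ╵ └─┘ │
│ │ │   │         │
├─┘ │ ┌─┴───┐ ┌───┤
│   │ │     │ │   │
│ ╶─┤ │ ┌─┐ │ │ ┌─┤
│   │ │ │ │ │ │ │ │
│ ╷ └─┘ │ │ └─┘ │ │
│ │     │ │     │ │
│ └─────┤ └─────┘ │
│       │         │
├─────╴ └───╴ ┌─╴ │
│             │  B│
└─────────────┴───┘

Checking passable neighbors of (3, 2):
Neighbors: (2, 2), (4, 2), (3, 3)
Count: 3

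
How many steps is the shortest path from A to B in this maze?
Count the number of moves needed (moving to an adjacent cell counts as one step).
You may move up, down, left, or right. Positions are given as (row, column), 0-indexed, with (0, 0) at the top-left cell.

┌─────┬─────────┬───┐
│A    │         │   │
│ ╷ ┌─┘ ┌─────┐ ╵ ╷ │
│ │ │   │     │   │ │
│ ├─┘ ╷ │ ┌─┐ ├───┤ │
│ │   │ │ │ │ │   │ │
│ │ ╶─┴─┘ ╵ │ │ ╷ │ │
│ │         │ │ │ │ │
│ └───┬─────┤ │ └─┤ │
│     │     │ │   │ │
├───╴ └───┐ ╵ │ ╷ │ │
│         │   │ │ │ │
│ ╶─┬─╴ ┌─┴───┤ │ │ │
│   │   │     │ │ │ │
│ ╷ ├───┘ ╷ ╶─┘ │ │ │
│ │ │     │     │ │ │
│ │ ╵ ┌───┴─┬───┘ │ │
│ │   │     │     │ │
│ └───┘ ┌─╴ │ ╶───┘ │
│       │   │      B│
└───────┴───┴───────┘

Using BFS to find shortest path:
Start: (0, 0), End: (9, 9)
Path found:
(0,0) → (1,0) → (2,0) → (3,0) → (4,0) → (4,1) → (4,2) → (5,2) → (5,1) → (5,0) → (6,0) → (6,1) → (7,1) → (8,1) → (8,2) → (7,2) → (7,3) → (7,4) → (6,4) → (6,5) → (7,5) → (7,6) → (7,7) → (6,7) → (5,7) → (4,7) → (4,8) → (5,8) → (6,8) → (7,8) → (8,8) → (8,7) → (8,6) → (9,6) → (9,7) → (9,8) → (9,9)
Number of steps: 36

Solution:

┌─────┬─────────┬───┐
│A    │         │   │
│ ╷ ┌─┘ ┌─────┐ ╵ ╷ │
│↓│ │   │     │   │ │
│ ├─┘ ╷ │ ┌─┐ ├───┤ │
│↓│   │ │ │ │ │   │ │
│ │ ╶─┴─┘ ╵ │ │ ╷ │ │
│↓│         │ │ │ │ │
│ └───┬─────┤ │ └─┤ │
│↳ → ↓│     │ │↱ ↓│ │
├───╴ └───┐ ╵ │ ╷ │ │
│↓ ← ↲    │   │↑│↓│ │
│ ╶─┬─╴ ┌─┴───┤ │ │ │
│↳ ↓│   │↱ ↓  │↑│↓│ │
│ ╷ ├───┘ ╷ ╶─┘ │ │ │
│ │↓│↱ → ↑│↳ → ↑│↓│ │
│ │ ╵ ┌───┴─┬───┘ │ │
│ │↳ ↑│     │↓ ← ↲│ │
│ └───┘ ┌─╴ │ ╶───┘ │
│       │   │↳ → → B│
└───────┴───┴───────┘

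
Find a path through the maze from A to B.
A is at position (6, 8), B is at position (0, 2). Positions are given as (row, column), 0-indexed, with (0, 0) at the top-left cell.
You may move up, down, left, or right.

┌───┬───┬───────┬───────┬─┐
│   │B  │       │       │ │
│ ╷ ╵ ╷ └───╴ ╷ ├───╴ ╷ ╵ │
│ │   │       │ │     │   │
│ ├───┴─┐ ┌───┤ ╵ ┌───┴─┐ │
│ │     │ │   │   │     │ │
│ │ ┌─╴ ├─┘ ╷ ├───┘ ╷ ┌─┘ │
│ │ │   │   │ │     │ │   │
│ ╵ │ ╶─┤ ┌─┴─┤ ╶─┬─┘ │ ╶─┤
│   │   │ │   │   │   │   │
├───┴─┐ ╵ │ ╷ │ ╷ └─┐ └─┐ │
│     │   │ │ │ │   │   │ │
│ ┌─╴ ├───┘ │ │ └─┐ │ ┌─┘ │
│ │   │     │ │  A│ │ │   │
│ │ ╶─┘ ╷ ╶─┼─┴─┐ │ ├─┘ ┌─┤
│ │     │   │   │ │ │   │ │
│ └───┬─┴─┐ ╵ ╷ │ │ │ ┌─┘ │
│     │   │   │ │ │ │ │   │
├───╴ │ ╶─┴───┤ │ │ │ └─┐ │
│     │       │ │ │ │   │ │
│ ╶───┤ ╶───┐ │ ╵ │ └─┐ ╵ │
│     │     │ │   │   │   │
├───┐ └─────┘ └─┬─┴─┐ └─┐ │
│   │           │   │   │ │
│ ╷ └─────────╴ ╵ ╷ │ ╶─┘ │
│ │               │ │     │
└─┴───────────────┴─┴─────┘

Finding the shortest path from (6, 8) to (0, 2):
Path length: 50 steps
Directions: left → up → up → right → down → right → down → down → down → down → down → right → down → down → right → right → up → up → left → up → left → up → up → right → up → right → up → up → left → up → right → up → up → left → up → left → down → left → left → down → left → up → up → left → down → left → left → left → up → left

Solution:

┌───┬───┬───────┬───────┬─┐
│   │B ↰│    ↓ ↰│    ↓ ↰│ │
│ ╷ ╵ ╷ └───╴ ╷ ├───╴ ╷ ╵ │
│ │   │↑ ← ← ↲│↑│↓ ← ↲│↑ ↰│
│ ├───┴─┐ ┌───┤ ╵ ┌───┴─┐ │
│ │     │ │   │↑ ↲│     │↑│
│ │ ┌─╴ ├─┘ ╷ ├───┘ ╷ ┌─┘ │
│ │ │   │   │ │     │ │↱ ↑│
│ ╵ │ ╶─┤ ┌─┴─┤ ╶─┬─┘ │ ╶─┤
│   │   │ │   │↱ ↓│   │↑ ↰│
├───┴─┐ ╵ │ ╷ │ ╷ └─┐ └─┐ │
│     │   │ │ │↑│↳ ↓│   │↑│
│ ┌─╴ ├───┘ │ │ └─┐ │ ┌─┘ │
│ │   │     │ │↑ A│↓│ │↱ ↑│
│ │ ╶─┘ ╷ ╶─┼─┴─┐ │ ├─┘ ┌─┤
│ │     │   │   │ │↓│↱ ↑│ │
│ └───┬─┴─┐ ╵ ╷ │ │ │ ┌─┘ │
│     │   │   │ │ │↓│↑│   │
├───╴ │ ╶─┴───┤ │ │ │ └─┐ │
│     │       │ │ │↓│↑ ↰│ │
│ ╶───┤ ╶───┐ │ ╵ │ └─┐ ╵ │
│     │     │ │   │↳ ↓│↑ ↰│
├───┐ └─────┘ └─┬─┴─┐ └─┐ │
│   │           │   │↓  │↑│
│ ╷ └─────────╴ ╵ ╷ │ ╶─┘ │
│ │               │ │↳ → ↑│
└─┴───────────────┴─┴─────┘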